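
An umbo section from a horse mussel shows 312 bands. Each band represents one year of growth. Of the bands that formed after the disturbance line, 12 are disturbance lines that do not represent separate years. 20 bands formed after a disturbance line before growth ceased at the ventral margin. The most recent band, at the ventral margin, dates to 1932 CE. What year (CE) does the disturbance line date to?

1924 CE

20 bands post-date the disturbance line.
Removing the 12 false bands leaves 20 − 12 = 8 true bands beyond the disturbance line.
1932 − 8 = 1924 CE.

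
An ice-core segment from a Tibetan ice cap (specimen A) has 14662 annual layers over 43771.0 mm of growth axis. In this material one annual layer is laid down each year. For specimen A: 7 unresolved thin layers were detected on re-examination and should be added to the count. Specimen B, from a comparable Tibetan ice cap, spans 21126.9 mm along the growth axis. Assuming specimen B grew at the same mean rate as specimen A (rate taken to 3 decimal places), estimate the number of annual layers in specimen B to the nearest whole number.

7080 annual layers

Specimen A: correcting the raw count gives 14662 + 7 = 14669 true annual layers.
A: Extension rate ≈ 43771.0 / 14669 = 2.984 mm/yr.
For B, 21126.9 / 2.984 = 7080.06 years ≈ 7080 annual layers.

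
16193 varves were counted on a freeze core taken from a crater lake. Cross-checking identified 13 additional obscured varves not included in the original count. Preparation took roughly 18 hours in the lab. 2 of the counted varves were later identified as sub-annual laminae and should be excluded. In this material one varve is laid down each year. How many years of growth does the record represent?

After corrections the count is 16193 − 2 + 13 = 16204 varves.
With a one-to-one varve periodicity this is 16204 years.

16204 years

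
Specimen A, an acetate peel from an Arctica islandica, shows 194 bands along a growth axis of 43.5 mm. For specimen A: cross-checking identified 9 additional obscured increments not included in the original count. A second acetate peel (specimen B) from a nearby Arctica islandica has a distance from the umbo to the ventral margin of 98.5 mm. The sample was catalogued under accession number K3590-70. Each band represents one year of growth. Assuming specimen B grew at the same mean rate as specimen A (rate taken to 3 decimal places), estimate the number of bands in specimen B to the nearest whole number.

460 bands

Specimen A: after corrections the count is 194 + 9 = 203 bands.
A: Mean rate = 43.5 mm / 203 years ≈ 0.214 mm/yr.
For B, 98.5 / 0.214 = 460.28 years ≈ 460 bands.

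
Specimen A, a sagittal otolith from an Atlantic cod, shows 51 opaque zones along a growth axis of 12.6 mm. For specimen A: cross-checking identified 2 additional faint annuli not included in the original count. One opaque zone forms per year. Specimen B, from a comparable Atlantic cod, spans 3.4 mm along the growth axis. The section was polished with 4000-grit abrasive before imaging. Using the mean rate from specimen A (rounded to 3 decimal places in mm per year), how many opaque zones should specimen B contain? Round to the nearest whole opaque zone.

Specimen A: true opaque zone count = 51 + 2 = 53.
A: Extension rate ≈ 12.6 / 53 = 0.238 mm/year.
B spans 3.4 / 0.238 = 14.29 years ≈ 14 opaque zones.

14 opaque zones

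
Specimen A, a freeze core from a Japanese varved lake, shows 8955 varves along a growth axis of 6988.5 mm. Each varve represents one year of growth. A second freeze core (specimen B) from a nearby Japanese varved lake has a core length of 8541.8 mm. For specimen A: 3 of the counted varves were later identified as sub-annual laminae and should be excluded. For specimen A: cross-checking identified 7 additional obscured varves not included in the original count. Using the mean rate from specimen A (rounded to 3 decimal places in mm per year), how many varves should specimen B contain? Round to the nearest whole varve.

10951 varves

Specimen A: correcting the raw count gives 8955 − 3 + 7 = 8959 true varves.
A: 6988.5 mm over 8959 years gives 6988.5 / 8959 ≈ 0.780 mm per year.
For B, 8541.8 / 0.780 = 10951.03 years ≈ 10951 varves.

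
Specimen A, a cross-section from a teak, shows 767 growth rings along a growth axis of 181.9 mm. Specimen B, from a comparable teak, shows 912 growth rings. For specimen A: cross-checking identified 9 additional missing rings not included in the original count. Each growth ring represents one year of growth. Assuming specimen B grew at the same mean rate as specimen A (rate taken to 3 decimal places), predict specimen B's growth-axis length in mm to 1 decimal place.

Specimen A: true growth ring count = 767 + 9 = 776.
A: Extension rate ≈ 181.9 / 776 = 0.234 mm/yr.
For B, 0.234 mm/year × 912 years = 213.4 mm.

213.4 mm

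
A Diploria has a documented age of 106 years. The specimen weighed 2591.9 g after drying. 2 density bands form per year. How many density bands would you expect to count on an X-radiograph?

212 density bands

With 2 density bands per year, 106 years would produce 106 × 2 = 212 density bands.
So 212 density bands should be present.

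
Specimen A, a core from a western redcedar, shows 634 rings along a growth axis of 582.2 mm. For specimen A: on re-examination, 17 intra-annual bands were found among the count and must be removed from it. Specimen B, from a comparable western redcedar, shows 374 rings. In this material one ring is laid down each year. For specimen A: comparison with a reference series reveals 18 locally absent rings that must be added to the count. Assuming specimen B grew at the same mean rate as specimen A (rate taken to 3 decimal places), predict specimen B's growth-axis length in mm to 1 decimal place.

Specimen A: after corrections the count is 634 − 17 + 18 = 635 rings.
A: Extension rate ≈ 582.2 / 635 = 0.917 mm/year.
Length of B = 0.917 × 374 = 343.0 mm.

343.0 mm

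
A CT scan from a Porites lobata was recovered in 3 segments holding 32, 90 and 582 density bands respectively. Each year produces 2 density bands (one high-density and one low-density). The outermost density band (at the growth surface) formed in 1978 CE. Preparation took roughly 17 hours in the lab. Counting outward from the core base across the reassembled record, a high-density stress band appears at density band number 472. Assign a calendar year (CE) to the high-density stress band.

Total density bands = 32 + 90 + 582 = 704.
Between density band 472 and the growth surface there are 704 − 472 = 232 density bands.
Dividing by 2 density bands per year: 232 / 2 = 116 years.
Counting back 116 years from 1978 CE places the high-density stress band in 1978 − 116 = 1862 CE.

1862 CE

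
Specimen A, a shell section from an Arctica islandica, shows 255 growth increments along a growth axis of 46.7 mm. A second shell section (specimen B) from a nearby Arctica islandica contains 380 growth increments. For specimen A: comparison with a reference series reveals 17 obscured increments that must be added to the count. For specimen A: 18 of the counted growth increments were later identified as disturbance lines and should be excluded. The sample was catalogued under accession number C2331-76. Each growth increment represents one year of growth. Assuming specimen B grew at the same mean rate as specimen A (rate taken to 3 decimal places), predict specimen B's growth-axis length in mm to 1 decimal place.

Specimen A: true growth increment count = 255 − 18 + 17 = 254.
A: Extension rate ≈ 46.7 / 254 = 0.184 mm per year.
For B, 0.184 mm/year × 380 years = 69.9 mm.

69.9 mm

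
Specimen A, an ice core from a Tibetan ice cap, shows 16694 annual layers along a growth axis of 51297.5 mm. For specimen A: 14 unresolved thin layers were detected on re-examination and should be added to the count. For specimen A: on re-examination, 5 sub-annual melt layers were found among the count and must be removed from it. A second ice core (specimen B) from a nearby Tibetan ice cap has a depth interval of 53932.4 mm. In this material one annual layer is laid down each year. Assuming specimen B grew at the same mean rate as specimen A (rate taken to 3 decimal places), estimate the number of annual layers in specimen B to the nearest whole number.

17562 annual layers

Specimen A: after corrections the count is 16694 − 5 + 14 = 16703 annual layers.
A: 51297.5 mm over 16703 years gives 51297.5 / 16703 ≈ 3.071 mm/yr.
Specimen B: 53932.4 mm / 3.071 mm per year = 17561.84 years ≈ 17562 annual layers.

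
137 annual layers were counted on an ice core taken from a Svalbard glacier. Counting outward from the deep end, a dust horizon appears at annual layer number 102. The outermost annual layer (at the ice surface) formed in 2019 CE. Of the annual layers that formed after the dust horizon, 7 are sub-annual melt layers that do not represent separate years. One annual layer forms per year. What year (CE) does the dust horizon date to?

1991 CE

Between annual layer 102 and the ice surface there are 137 − 102 = 35 annual layers.
Excluding 7 false annual layers: 35 − 7 = 28.
Counting back 28 years from 2019 CE places the dust horizon in 2019 − 28 = 1991 CE.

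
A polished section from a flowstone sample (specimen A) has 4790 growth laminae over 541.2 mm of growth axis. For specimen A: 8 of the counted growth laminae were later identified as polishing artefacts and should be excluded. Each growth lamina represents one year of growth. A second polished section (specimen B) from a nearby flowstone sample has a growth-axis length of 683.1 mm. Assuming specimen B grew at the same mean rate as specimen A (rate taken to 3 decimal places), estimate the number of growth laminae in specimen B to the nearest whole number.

Specimen A: correcting the raw count gives 4790 − 8 = 4782 true growth laminae.
A: Mean rate = 541.2 mm / 4782 years ≈ 0.113 mm/yr.
Specimen B: 683.1 mm / 0.113 mm per year = 6045.13 years ≈ 6045 growth laminae.

6045 growth laminae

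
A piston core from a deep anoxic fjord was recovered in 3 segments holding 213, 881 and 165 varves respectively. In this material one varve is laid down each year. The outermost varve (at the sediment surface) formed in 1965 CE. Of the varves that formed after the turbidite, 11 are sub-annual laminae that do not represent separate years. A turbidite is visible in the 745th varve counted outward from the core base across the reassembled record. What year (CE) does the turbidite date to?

1462 CE

Total varves = 213 + 881 + 165 = 1259.
1259 − 745 = 514 varves lie beyond the turbidite toward the sediment surface.
514 − 11 false = 503 true varves after the turbidite.
1965 − 503 = 1462 CE.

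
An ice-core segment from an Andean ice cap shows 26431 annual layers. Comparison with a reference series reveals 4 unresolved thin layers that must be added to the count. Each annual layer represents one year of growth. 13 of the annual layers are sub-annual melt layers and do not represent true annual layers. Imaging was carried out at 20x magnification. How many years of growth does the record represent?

Adjusted count: 26431 − 13 + 4 = 26422 annual layers.
At one annual layer per year, that is 26422 years.

26422 years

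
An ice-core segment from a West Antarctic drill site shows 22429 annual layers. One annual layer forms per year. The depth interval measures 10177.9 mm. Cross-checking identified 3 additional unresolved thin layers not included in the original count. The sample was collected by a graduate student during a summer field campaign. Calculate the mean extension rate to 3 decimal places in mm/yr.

0.454 mm/yr

Adjusted count: 22429 + 3 = 22432 annual layers.
Extension rate ≈ 10177.9 / 22432 = 0.454 mm/yr.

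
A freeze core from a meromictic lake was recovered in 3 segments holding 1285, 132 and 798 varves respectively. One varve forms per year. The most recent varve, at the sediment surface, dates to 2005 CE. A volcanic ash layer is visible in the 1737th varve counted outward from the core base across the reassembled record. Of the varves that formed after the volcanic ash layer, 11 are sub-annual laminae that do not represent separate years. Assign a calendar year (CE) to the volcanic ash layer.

1538 CE

Total varves = 1285 + 132 + 798 = 2215.
2215 − 1737 = 478 varves lie beyond the volcanic ash layer toward the sediment surface.
478 − 11 false = 467 true varves after the volcanic ash layer.
Counting back 467 years from 2005 CE places the volcanic ash layer in 2005 − 467 = 1538 CE.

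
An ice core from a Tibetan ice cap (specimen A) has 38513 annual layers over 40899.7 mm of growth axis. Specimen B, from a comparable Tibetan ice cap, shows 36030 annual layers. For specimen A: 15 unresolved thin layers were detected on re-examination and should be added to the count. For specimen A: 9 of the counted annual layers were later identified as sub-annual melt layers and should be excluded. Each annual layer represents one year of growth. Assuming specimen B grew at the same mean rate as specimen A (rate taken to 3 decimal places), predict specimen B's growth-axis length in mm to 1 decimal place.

Specimen A: true annual layer count = 38513 − 9 + 15 = 38519.
A: Mean rate = 40899.7 mm / 38519 years ≈ 1.062 mm/year.
For B, 1.062 mm/year × 36030 years = 38263.9 mm.

38263.9 mm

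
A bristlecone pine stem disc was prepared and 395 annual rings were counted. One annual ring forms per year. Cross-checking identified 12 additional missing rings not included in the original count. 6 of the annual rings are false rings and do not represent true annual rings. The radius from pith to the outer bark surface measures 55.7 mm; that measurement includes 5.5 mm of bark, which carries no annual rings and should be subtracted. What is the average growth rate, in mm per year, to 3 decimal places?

True annual ring count = 395 − 6 + 12 = 401.
Net length = 55.7 − 5.5 = 50.2 mm.
Mean rate = 50.2 mm / 401 years ≈ 0.125 mm per year.

0.125 mm per year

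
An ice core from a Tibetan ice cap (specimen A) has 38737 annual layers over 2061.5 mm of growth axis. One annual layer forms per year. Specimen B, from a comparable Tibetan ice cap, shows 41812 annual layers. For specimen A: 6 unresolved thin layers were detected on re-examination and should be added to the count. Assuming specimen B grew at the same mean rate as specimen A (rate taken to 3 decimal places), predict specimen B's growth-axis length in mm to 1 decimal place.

2216.0 mm

Specimen A: adjusted count: 38737 + 6 = 38743 annual layers.
A: Mean rate = 2061.5 mm / 38743 years ≈ 0.053 mm/yr.
B's length ≈ 0.053 × 41812 = 2216.0 mm.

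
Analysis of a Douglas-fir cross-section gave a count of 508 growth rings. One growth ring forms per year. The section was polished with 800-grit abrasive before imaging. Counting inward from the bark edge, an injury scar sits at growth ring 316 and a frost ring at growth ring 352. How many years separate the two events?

36 years

The two markers are separated by 352 − 316 = 36 growth rings.
One growth ring per year makes the interval 36 years.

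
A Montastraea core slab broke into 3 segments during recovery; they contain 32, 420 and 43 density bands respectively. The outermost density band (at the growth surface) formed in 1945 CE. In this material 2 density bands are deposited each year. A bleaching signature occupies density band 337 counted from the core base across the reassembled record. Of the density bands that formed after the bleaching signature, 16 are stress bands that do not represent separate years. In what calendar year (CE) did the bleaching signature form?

1874 CE

Total density bands = 32 + 420 + 43 = 495.
The bleaching signature sits at density band 337 from the core base, so 495 − 337 = 158 density bands formed after it.
Excluding 16 false density bands: 158 − 16 = 142.
Dividing by 2 density bands per year: 142 / 2 = 71 years.
Counting back 71 years from 1945 CE places the bleaching signature in 1945 − 71 = 1874 CE.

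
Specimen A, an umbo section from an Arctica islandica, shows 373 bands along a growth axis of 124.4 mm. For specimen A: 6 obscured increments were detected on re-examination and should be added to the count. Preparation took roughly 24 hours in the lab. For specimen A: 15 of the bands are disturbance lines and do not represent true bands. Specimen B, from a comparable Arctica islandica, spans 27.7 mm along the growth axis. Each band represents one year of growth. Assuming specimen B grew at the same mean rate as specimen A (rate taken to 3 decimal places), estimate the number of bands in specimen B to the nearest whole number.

81 bands

Specimen A: true band count = 373 − 15 + 6 = 364.
A: Extension rate ≈ 124.4 / 364 = 0.342 mm/yr.
B spans 27.7 / 0.342 = 80.99 years ≈ 81 bands.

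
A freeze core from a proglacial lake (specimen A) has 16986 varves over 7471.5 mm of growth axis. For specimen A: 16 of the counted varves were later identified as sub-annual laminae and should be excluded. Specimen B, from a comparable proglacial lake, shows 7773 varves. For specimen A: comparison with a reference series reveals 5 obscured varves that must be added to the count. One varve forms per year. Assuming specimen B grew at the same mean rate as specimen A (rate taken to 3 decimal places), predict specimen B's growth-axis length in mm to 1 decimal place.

Specimen A: correcting the raw count gives 16986 − 16 + 5 = 16975 true varves.
A: Mean rate = 7471.5 mm / 16975 years ≈ 0.440 mm per year.
Length of B = 0.440 × 7773 = 3420.1 mm.

3420.1 mm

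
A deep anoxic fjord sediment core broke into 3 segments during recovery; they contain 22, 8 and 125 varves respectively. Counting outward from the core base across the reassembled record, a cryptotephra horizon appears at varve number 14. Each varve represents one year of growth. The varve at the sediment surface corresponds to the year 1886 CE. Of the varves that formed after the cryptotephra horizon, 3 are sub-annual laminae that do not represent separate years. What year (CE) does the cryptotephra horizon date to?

Total varves = 22 + 8 + 125 = 155.
155 − 14 = 141 varves lie beyond the cryptotephra horizon toward the sediment surface.
Excluding 3 false varves: 141 − 3 = 138.
Counting back 138 years from 1886 CE places the cryptotephra horizon in 1886 − 138 = 1748 CE.

1748 CE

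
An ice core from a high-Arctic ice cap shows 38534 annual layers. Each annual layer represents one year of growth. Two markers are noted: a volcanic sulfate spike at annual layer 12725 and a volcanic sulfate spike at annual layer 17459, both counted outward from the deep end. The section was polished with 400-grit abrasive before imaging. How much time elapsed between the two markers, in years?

4734 yr

17459 − 12725 = 4734 annual layers lie between the two events.
That is 4734 years at one annual layer per year.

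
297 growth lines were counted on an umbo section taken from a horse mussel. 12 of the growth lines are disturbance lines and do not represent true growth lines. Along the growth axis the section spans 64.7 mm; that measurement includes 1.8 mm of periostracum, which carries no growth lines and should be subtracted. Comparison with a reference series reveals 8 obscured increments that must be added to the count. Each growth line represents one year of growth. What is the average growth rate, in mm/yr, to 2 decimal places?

0.21 mm/yr

Correcting the raw count gives 297 − 12 + 8 = 293 true growth lines.
Net length = 64.7 − 1.8 = 62.9 mm.
62.9 mm over 293 years gives 62.9 / 293 ≈ 0.21 mm/yr.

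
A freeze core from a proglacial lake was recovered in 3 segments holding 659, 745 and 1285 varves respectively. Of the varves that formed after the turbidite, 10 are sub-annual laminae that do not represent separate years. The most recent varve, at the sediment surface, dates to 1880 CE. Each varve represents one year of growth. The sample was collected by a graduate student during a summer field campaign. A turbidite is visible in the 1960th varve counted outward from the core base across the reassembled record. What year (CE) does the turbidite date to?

Total varves = 659 + 745 + 1285 = 2689.
The turbidite sits at varve 1960 from the core base, so 2689 − 1960 = 729 varves formed after it.
729 − 10 false = 719 true varves after the turbidite.
The varve at the sediment surface is 1880 CE, so the turbidite dates to 1880 − 719 = 1161 CE.

1161 CE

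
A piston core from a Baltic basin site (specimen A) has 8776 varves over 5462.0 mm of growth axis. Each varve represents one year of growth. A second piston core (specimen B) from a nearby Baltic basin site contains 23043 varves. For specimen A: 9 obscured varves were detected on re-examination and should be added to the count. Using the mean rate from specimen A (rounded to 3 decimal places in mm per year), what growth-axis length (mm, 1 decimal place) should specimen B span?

Specimen A: true varve count = 8776 + 9 = 8785.
A: Mean rate = 5462.0 mm / 8785 years ≈ 0.622 mm/yr.
For B, 0.622 mm/year × 23043 years = 14332.7 mm.

14332.7 mm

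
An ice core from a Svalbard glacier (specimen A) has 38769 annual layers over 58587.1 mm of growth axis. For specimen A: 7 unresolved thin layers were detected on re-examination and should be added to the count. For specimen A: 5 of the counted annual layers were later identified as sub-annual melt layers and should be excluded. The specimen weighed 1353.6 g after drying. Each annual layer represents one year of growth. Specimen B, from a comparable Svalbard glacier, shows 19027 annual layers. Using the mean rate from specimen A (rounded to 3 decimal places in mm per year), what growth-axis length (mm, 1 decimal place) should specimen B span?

28749.8 mm

Specimen A: adjusted count: 38769 − 5 + 7 = 38771 annual layers.
A: 58587.1 mm over 38771 years gives 58587.1 / 38771 ≈ 1.511 mm per year.
Length of B = 1.511 × 19027 = 28749.8 mm.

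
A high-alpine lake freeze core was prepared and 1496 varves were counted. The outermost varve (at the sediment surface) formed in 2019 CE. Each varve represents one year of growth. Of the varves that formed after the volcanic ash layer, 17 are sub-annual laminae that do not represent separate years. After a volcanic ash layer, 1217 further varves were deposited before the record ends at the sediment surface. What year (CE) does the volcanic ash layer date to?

819 CE

1217 varves post-date the volcanic ash layer.
Excluding 17 false varves: 1217 − 17 = 1200.
2019 − 1200 = 819 CE.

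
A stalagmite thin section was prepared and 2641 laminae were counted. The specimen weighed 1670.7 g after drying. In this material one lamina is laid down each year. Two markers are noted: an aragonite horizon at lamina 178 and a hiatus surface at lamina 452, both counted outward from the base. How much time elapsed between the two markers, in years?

274 years

452 − 178 = 274 laminae lie between the two events.
That is 274 years at one lamina per year.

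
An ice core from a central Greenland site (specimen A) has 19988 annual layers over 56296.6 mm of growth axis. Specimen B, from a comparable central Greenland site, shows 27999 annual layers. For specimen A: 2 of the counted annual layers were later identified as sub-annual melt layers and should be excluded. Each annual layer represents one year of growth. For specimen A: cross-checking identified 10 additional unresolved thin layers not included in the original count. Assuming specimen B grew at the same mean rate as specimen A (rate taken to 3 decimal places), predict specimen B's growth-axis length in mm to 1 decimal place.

Specimen A: true annual layer count = 19988 − 2 + 10 = 19996.
A: Extension rate ≈ 56296.6 / 19996 = 2.815 mm/year.
B's length ≈ 2.815 × 27999 = 78817.2 mm.

78817.2 mm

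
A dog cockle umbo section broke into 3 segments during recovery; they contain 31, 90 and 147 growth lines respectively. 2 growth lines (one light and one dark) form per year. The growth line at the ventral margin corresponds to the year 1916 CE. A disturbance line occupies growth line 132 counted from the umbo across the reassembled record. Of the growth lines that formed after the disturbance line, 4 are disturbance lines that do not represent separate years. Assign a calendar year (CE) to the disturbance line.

Total growth lines = 31 + 90 + 147 = 268.
268 − 132 = 136 growth lines lie beyond the disturbance line toward the ventral margin.
Excluding 4 false growth lines: 136 − 4 = 132.
Dividing by 2 growth lines per year: 132 / 2 = 66 years.
1916 − 66 = 1850 CE.

1850 CE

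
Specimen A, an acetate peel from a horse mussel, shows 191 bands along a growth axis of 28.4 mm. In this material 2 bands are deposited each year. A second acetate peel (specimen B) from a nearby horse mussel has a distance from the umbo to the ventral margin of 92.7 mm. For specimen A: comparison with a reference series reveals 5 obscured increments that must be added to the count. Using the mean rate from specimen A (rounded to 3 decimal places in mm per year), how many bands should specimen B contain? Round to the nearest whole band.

639 bands

Specimen A: true band count = 191 + 5 = 196.
Specimen A: 196 bands at 2 per year is 196 / 2 = 98 years.
A: Mean rate = 28.4 mm / 98 years ≈ 0.290 mm/yr.
B spans 92.7 / 0.290 = 319.66 years; at 2 bands per year that is 319.66 × 2 ≈ 639 bands.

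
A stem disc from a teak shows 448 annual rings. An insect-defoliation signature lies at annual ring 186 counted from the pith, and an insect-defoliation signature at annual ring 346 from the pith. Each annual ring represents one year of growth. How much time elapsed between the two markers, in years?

346 − 186 = 160 annual rings lie between the two events.
One annual ring per year makes the interval 160 years.

160 yr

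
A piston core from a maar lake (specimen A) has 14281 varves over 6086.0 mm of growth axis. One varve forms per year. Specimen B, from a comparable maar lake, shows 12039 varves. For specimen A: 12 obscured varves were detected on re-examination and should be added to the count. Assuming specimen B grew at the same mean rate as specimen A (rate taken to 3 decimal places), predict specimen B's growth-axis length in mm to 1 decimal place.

Specimen A: true varve count = 14281 + 12 = 14293.
A: 6086.0 mm over 14293 years gives 6086.0 / 14293 ≈ 0.426 mm/year.
Length of B = 0.426 × 12039 = 5128.6 mm.

5128.6 mm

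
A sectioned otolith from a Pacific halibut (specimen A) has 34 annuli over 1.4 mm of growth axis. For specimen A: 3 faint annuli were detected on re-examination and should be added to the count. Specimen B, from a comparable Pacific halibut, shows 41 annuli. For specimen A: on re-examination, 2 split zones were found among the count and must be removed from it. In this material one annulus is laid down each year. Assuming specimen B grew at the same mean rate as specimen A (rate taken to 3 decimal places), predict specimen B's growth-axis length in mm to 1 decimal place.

Specimen A: true annulus count = 34 − 2 + 3 = 35.
A: Mean rate = 1.4 mm / 35 years ≈ 0.040 mm per year.
For B, 0.040 mm/year × 41 years = 1.6 mm.

1.6 mm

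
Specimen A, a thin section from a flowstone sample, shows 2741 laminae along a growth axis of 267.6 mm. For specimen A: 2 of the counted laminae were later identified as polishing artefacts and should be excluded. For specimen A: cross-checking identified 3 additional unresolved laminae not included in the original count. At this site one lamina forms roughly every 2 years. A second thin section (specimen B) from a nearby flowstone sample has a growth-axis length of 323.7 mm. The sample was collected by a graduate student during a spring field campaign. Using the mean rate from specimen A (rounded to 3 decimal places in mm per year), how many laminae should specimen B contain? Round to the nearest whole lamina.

3303 laminae

Specimen A: correcting the raw count gives 2741 − 2 + 3 = 2742 true laminae.
Specimen A: at 2 years per lamina, 2742 × 2 = 5484 years.
A: Extension rate ≈ 267.6 / 5484 = 0.049 mm/yr.
B spans 323.7 / 0.049 = 6606.12 years; at 2 years per lamina that is 6606.12 / 2 ≈ 3303 laminae.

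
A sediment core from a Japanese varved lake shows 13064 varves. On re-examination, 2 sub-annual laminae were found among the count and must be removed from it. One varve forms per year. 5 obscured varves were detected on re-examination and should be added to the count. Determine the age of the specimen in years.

After corrections the count is 13064 − 2 + 5 = 13067 varves.
At one varve per year, that is 13067 years.

13067 years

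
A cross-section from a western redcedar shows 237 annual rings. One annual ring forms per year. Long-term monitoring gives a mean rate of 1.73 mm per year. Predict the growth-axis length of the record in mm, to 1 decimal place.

237 years of growth are recorded.
237 years at 1.73 mm/year gives 1.73 × 237 = 410.0 mm.

410.0 mm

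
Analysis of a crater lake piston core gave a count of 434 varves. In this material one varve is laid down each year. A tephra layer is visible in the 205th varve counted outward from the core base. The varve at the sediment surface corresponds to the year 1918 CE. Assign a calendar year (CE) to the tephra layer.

The tephra layer sits at varve 205 from the core base, so 434 − 205 = 229 varves formed after it.
Counting back 229 years from 1918 CE places the tephra layer in 1918 − 229 = 1689 CE.

1689 CE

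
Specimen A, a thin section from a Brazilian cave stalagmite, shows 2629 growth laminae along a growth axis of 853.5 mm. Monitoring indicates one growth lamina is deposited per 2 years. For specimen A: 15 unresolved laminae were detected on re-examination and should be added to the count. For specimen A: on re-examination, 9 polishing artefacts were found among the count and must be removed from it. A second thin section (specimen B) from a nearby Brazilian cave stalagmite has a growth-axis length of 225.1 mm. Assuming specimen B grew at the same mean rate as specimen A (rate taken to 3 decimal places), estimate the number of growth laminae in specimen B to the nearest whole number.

Specimen A: correcting the raw count gives 2629 − 9 + 15 = 2635 true growth laminae.
Specimen A: multiplying by 2 years per growth lamina: 2635 × 2 = 5270 years.
A: Mean rate = 853.5 mm / 5270 years ≈ 0.162 mm/yr.
B spans 225.1 / 0.162 = 1389.51 years; at 2 years per growth lamina that is 1389.51 / 2 ≈ 695 growth laminae.

695 growth laminae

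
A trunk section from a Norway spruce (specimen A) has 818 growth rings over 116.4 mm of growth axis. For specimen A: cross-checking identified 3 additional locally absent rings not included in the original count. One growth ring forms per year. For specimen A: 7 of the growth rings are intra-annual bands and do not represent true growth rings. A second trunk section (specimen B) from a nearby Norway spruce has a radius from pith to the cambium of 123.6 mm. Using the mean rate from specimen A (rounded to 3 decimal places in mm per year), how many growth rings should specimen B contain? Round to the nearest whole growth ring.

Specimen A: adjusted count: 818 − 7 + 3 = 814 growth rings.
A: Mean rate = 116.4 mm / 814 years ≈ 0.143 mm per year.
Specimen B: 123.6 mm / 0.143 mm per year = 864.34 years ≈ 864 growth rings.

864 growth rings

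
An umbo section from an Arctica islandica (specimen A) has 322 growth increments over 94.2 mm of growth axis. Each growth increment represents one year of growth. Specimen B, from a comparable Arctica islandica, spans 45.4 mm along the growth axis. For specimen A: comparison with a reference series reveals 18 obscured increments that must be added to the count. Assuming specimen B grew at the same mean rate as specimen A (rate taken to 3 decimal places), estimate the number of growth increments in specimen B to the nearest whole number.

Specimen A: correcting the raw count gives 322 + 18 = 340 true growth increments.
A: 94.2 mm over 340 years gives 94.2 / 340 ≈ 0.277 mm per year.
B spans 45.4 / 0.277 = 163.90 years ≈ 164 growth increments.

164 growth increments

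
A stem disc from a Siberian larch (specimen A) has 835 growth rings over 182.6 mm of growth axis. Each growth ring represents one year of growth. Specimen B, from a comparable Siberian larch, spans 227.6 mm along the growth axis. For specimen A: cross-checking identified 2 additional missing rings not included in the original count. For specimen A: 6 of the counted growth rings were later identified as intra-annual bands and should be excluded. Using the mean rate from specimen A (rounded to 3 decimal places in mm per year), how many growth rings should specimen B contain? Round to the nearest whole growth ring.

1035 growth rings

Specimen A: true growth ring count = 835 − 6 + 2 = 831.
A: 182.6 mm over 831 years gives 182.6 / 831 ≈ 0.220 mm/year.
B spans 227.6 / 0.220 = 1034.55 years ≈ 1035 growth rings.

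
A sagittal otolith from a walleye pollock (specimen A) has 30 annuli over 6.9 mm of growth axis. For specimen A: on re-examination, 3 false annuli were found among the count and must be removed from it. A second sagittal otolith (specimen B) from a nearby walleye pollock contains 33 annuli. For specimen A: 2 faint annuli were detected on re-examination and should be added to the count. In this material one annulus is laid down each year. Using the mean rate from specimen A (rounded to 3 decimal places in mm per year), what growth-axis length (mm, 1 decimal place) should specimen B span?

7.9 mm

Specimen A: adjusted count: 30 − 3 + 2 = 29 annuli.
A: 6.9 mm over 29 years gives 6.9 / 29 ≈ 0.238 mm per year.
Length of B = 0.238 × 33 = 7.9 mm.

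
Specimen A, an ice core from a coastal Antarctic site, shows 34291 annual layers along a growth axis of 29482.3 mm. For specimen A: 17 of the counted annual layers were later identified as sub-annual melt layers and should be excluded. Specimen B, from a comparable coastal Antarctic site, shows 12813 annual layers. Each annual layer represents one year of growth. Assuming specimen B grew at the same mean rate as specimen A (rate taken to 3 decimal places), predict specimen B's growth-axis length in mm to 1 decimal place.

11019.2 mm

Specimen A: after corrections the count is 34291 − 17 = 34274 annual layers.
A: Extension rate ≈ 29482.3 / 34274 = 0.860 mm/year.
B's length ≈ 0.860 × 12813 = 11019.2 mm.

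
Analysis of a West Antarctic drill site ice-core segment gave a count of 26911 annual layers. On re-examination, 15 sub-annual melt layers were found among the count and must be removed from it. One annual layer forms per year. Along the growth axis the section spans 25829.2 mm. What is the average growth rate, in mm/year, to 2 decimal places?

True annual layer count = 26911 − 15 = 26896.
Extension rate ≈ 25829.2 / 26896 = 0.96 mm/year.

0.96 mm/year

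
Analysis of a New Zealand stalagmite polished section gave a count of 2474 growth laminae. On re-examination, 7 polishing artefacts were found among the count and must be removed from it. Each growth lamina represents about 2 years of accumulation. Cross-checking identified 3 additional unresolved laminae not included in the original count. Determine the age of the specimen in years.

Adjusted count: 2474 − 7 + 3 = 2470 growth laminae.
2470 growth laminae at 2 years each span 2470 × 2 = 4940 years.

4940 years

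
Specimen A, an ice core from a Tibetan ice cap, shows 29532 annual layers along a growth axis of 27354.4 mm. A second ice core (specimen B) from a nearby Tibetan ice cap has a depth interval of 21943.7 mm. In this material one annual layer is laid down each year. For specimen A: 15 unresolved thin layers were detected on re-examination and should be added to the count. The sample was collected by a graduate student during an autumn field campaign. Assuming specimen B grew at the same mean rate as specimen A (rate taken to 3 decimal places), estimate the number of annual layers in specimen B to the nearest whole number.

Specimen A: true annual layer count = 29532 + 15 = 29547.
A: 27354.4 mm over 29547 years gives 27354.4 / 29547 ≈ 0.926 mm per year.
For B, 21943.7 / 0.926 = 23697.30 years ≈ 23697 annual layers.

23697 annual layers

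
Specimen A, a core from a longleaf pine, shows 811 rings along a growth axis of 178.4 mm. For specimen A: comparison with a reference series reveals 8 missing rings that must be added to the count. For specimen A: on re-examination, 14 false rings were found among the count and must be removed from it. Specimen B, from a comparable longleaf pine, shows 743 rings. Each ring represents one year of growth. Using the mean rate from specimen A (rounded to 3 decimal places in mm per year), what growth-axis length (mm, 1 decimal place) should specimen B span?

164.9 mm

Specimen A: after corrections the count is 811 − 14 + 8 = 805 rings.
A: Mean rate = 178.4 mm / 805 years ≈ 0.222 mm/year.
Length of B = 0.222 × 743 = 164.9 mm.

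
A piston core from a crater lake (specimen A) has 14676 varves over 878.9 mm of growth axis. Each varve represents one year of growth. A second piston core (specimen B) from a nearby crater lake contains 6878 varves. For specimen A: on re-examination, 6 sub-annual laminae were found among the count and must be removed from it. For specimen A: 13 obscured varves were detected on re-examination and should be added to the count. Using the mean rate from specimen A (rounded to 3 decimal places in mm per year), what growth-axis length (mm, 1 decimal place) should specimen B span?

412.7 mm

Specimen A: after corrections the count is 14676 − 6 + 13 = 14683 varves.
A: Extension rate ≈ 878.9 / 14683 = 0.060 mm/year.
B's length ≈ 0.060 × 6878 = 412.7 mm.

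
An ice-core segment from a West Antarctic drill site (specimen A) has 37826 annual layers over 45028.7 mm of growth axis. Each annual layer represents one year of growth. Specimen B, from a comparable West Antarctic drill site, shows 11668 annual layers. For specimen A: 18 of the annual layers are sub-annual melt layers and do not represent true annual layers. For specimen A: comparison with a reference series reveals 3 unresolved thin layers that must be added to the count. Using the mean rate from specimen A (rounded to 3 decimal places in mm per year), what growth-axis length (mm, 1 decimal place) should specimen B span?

13896.6 mm

Specimen A: after corrections the count is 37826 − 18 + 3 = 37811 annual layers.
A: Extension rate ≈ 45028.7 / 37811 = 1.191 mm/yr.
B's length ≈ 1.191 × 11668 = 13896.6 mm.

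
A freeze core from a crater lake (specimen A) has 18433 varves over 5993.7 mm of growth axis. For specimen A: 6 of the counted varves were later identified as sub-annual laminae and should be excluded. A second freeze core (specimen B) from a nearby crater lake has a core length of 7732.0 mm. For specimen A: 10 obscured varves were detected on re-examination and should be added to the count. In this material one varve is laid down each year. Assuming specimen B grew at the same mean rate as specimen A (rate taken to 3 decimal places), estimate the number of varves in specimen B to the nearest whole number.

23791 varves

Specimen A: after corrections the count is 18433 − 6 + 10 = 18437 varves.
A: Extension rate ≈ 5993.7 / 18437 = 0.325 mm per year.
Specimen B: 7732.0 mm / 0.325 mm per year = 23790.77 years ≈ 23791 varves.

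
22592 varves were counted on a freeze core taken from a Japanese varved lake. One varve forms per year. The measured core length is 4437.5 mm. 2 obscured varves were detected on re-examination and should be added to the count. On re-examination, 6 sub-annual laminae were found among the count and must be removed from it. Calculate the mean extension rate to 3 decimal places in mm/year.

After corrections the count is 22592 − 6 + 2 = 22588 varves.
Extension rate ≈ 4437.5 / 22588 = 0.196 mm/year.

0.196 mm/year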